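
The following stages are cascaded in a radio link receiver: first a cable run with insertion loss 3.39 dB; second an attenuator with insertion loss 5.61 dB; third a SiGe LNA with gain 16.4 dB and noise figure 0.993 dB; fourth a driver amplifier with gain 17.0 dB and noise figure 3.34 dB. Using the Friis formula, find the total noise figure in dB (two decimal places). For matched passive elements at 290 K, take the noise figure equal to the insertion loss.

Convert to linear (a loss of L dB is a gain of −L dB): F_i = 10^(NF_i/10), G_i = 10^(G_i,dB/10)
  Stage 1: F_1 = 10^(3.39/10) = 2.183, G_1 = 10^(−3.39/10) = 0.4581
  Stage 2: F_2 = 10^(5.61/10) = 3.639, G_2 = 10^(−5.61/10) = 0.2748
  Stage 3: F_3 = 10^(0.993/10) = 1.257, G_3 = 10^(16.4/10) = 43.65
  Stage 4: F_4 = 10^(3.34/10) = 2.158, G_4 = 10^(17.0/10) = 50.12
Friis cascade:
  F = 2.183 + (3.639 − 1)/0.4581 + (1.257 − 1)/0.1259 + (2.158 − 1)/5.495 = 10.19
NF = 10 log₁₀(10.19) = 10.08 dB

10.08 dB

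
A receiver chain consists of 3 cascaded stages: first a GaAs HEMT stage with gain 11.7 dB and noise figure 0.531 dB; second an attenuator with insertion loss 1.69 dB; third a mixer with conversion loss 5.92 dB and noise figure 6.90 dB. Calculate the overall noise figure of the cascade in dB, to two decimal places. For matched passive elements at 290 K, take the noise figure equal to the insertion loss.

Convert to linear (a loss of L dB is a gain of −L dB): F_i = 10^(NF_i/10), G_i = 10^(G_i,dB/10)
  Stage 1: F_1 = 10^(0.531/10) = 1.130, G_1 = 10^(11.7/10) = 14.79
  Stage 2: F_2 = 10^(1.69/10) = 1.476, G_2 = 10^(−1.69/10) = 0.6776
  Stage 3: F_3 = 10^(6.90/10) = 4.898, G_3 = 10^(−5.92/10) = 0.2559
Friis cascade:
  F = 1.130 + (1.476 − 1)/14.79 + (4.898 − 1)/10.02 = 1.551
NF = 10 log₁₀(1.551) = 1.91 dB

1.91 dB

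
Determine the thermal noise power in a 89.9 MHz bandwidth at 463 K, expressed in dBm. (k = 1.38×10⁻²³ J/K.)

−92.4 dBm

P_n = kTB = 1.38×10⁻²³ × 463 × 8.99×10⁷ = 5.74×10⁻¹³ W
In dBm: 10 log₁₀(5.74×10⁻¹³ / 10⁻³) = −92.4 dBm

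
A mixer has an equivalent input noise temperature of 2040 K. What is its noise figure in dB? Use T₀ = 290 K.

9.05 dB

F = 1 + T_e/T₀ = 1 + 2040/290 = 8.03448
NF = 10 log₁₀(8.03448) = 9.05 dB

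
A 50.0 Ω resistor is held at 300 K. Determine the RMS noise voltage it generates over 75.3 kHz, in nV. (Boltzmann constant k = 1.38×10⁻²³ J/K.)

250 nV

V_n = √(4kTRB)
4kTRB = 4 × 1.38×10⁻²³ × 300 × 5.00×10¹ × 7.53×10⁴ = 6.23×10⁻¹⁴ V²
V_n = √(6.23×10⁻¹⁴) = 2.50×10⁻⁷ V = 250 nV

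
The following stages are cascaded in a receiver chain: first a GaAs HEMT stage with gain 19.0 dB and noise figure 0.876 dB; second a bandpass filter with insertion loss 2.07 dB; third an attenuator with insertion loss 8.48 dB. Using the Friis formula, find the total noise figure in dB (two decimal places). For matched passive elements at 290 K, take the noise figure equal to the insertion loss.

Convert to linear (a loss of L dB is a gain of −L dB): F_i = 10^(NF_i/10), G_i = 10^(G_i,dB/10)
  Stage 1: F_1 = 10^(0.876/10) = 1.223, G_1 = 10^(19.0/10) = 79.43
  Stage 2: F_2 = 10^(2.07/10) = 1.611, G_2 = 10^(−2.07/10) = 0.6209
  Stage 3: F_3 = 10^(8.48/10) = 7.047, G_3 = 10^(−8.48/10) = 0.1419
Friis cascade:
  F = 1.223 + (1.611 − 1)/79.43 + (7.047 − 1)/49.32 = 1.354
NF = 10 log₁₀(1.354) = 1.32 dB

1.32 dB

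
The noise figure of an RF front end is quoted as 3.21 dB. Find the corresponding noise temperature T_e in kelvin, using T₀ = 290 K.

F = 10^(3.21/10) = 2.09411
T_e = (F − 1)·T₀ = (2.09411 − 1) × 290 = 317 K

317 K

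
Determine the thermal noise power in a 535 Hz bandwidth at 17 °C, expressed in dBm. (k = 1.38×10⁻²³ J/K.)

−146.7 dBm

T = 17 °C + 273.15 = 290.15 K
P_n = kTB = 1.38×10⁻²³ × 290.15 × 5.35×10² = 2.14×10⁻¹⁸ W
In dBm: 10 log₁₀(2.14×10⁻¹⁸ / 10⁻³) = −146.7 dBm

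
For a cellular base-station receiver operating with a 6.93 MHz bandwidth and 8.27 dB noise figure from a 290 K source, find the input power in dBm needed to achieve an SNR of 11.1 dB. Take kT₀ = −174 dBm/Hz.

Sensitivity = −174 + 10 log₁₀(B) + NF + SNR_min
= −174 + 68.41 + 8.27 + 11.1
= −86.22 dBm → −86.2 dBm

−86.2 dBm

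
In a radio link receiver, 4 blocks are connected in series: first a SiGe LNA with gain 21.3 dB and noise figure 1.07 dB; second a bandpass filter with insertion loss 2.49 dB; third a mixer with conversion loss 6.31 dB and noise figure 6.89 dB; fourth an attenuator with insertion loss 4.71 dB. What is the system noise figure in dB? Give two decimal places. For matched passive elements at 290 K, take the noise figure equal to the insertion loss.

Convert to linear (a loss of L dB is a gain of −L dB): F_i = 10^(NF_i/10), G_i = 10^(G_i,dB/10)
  Stage 1: F_1 = 10^(1.07/10) = 1.279, G_1 = 10^(21.3/10) = 134.9
  Stage 2: F_2 = 10^(2.49/10) = 1.774, G_2 = 10^(−2.49/10) = 0.5636
  Stage 3: F_3 = 10^(6.89/10) = 4.887, G_3 = 10^(−6.31/10) = 0.2339
  Stage 4: F_4 = 10^(4.71/10) = 2.958, G_4 = 10^(−4.71/10) = 0.3381
Friis cascade:
  F = 1.279 + (1.774 − 1)/134.9 + (4.887 − 1)/76.03 + (2.958 − 1)/17.78 = 1.446
NF = 10 log₁₀(1.446) = 1.60 dB

1.60 dB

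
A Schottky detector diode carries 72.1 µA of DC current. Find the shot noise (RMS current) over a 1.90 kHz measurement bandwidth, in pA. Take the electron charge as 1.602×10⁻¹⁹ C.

210 pA

I_n = √(2qI·B)
2qI·B = 2 × 1.602×10⁻¹⁹ × 7.21×10⁻⁵ × 1.90×10³ = 4.39×10⁻²⁰ A²
I_n = √(4.39×10⁻²⁰) = 2.10×10⁻¹⁰ A = 210 pA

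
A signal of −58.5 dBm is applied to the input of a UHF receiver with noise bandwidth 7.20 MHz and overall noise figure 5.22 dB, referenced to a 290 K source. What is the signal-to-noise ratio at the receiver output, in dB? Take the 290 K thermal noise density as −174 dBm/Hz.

41.7 dB

Noise floor: N = −174 + 10 log₁₀(B) + NF
10 log₁₀(7.20×10⁶) = 68.57 dB
N = −174 + 68.57 + 5.22 = −100.21 dBm
SNR = P_sig − N = −58.5 − (−100.21) = 41.71 dB → 41.7 dB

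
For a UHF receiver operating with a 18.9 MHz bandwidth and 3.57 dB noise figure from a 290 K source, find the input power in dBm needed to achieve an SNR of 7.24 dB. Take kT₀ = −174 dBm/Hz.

Sensitivity = −174 + 10 log₁₀(B) + NF + SNR_min
= −174 + 72.76 + 3.57 + 7.24
= −90.43 dBm → −90.4 dBm

−90.4 dBm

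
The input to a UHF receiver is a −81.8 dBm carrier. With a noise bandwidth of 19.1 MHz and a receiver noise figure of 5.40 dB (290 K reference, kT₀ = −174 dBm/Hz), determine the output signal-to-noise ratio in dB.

14.0 dB

Noise floor: N = −174 + 10 log₁₀(B) + NF
10 log₁₀(1.91×10⁷) = 72.81 dB
N = −174 + 72.81 + 5.40 = −95.79 dBm
SNR = P_sig − N = −81.8 − (−95.79) = 13.99 dB → 14.0 dB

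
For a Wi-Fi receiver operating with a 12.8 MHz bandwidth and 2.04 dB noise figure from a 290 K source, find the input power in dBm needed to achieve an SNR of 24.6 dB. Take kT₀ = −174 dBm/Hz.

−76.3 dBm

Sensitivity = −174 + 10 log₁₀(B) + NF + SNR_min
= −174 + 71.07 + 2.04 + 24.6
= −76.29 dBm → −76.3 dBm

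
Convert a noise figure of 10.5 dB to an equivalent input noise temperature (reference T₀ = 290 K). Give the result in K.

2964 K

F = 10^(10.5/10) = 11.2202
T_e = (F − 1)·T₀ = (11.2202 − 1) × 290 = 2964 K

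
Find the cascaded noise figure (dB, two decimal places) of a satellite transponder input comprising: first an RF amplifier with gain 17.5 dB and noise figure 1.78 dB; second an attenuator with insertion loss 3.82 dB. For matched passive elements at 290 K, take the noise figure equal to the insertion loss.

Convert to linear (a loss of L dB is a gain of −L dB): F_i = 10^(NF_i/10), G_i = 10^(G_i,dB/10)
  Stage 1: F_1 = 10^(1.78/10) = 1.507, G_1 = 10^(17.5/10) = 56.23
  Stage 2: F_2 = 10^(3.82/10) = 2.410, G_2 = 10^(−3.82/10) = 0.4150
Friis cascade:
  F = 1.507 + (2.410 − 1)/56.23 = 1.532
NF = 10 log₁₀(1.532) = 1.85 dB

1.85 dB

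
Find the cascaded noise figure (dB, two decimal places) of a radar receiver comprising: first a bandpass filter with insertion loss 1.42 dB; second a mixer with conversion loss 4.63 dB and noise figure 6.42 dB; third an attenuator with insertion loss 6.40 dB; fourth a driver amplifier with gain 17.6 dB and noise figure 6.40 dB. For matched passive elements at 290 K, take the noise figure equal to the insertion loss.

Convert to linear (a loss of L dB is a gain of −L dB): F_i = 10^(NF_i/10), G_i = 10^(G_i,dB/10)
  Stage 1: F_1 = 10^(1.42/10) = 1.387, G_1 = 10^(−1.42/10) = 0.7211
  Stage 2: F_2 = 10^(6.42/10) = 4.385, G_2 = 10^(−4.63/10) = 0.3443
  Stage 3: F_3 = 10^(6.40/10) = 4.365, G_3 = 10^(−6.40/10) = 0.2291
  Stage 4: F_4 = 10^(6.40/10) = 4.365, G_4 = 10^(17.6/10) = 57.54
Friis cascade:
  F = 1.387 + (4.385 − 1)/0.7211 + (4.365 − 1)/0.2483 + (4.365 − 1)/0.05689 = 78.79
NF = 10 log₁₀(78.79) = 18.96 dB

18.96 dB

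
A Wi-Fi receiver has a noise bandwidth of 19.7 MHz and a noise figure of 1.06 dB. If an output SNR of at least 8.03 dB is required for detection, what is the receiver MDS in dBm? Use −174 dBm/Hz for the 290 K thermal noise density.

Sensitivity = −174 + 10 log₁₀(B) + NF + SNR_min
= −174 + 72.94 + 1.06 + 8.03
= −91.97 dBm → −92.0 dBm

−92.0 dBm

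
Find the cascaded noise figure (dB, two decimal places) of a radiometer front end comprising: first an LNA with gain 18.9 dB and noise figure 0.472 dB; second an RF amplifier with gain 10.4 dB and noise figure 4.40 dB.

Convert to linear (a loss of L dB is a gain of −L dB): F_i = 10^(NF_i/10), G_i = 10^(G_i,dB/10)
  Stage 1: F_1 = 10^(0.472/10) = 1.115, G_1 = 10^(18.9/10) = 77.62
  Stage 2: F_2 = 10^(4.40/10) = 2.754, G_2 = 10^(10.4/10) = 10.96
Friis cascade:
  F = 1.115 + (2.754 − 1)/77.62 = 1.137
NF = 10 log₁₀(1.137) = 0.56 dB

0.56 dB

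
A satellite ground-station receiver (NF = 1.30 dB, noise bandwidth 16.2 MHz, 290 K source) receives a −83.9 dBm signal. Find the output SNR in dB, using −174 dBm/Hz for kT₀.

16.7 dB

Noise floor: N = −174 + 10 log₁₀(B) + NF
10 log₁₀(1.62×10⁷) = 72.1 dB
N = −174 + 72.1 + 1.30 = −100.60 dBm
SNR = P_sig − N = −83.9 − (−100.60) = 16.70 dB → 16.7 dB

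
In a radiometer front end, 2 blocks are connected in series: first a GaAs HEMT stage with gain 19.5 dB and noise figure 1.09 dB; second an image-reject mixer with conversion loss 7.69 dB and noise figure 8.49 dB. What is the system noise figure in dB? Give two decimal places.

Convert to linear (a loss of L dB is a gain of −L dB): F_i = 10^(NF_i/10), G_i = 10^(G_i,dB/10)
  Stage 1: F_1 = 10^(1.09/10) = 1.285, G_1 = 10^(19.5/10) = 89.13
  Stage 2: F_2 = 10^(8.49/10) = 7.063, G_2 = 10^(−7.69/10) = 0.1702
Friis cascade:
  F = 1.285 + (7.063 − 1)/89.13 = 1.353
NF = 10 log₁₀(1.353) = 1.31 dB

1.31 dB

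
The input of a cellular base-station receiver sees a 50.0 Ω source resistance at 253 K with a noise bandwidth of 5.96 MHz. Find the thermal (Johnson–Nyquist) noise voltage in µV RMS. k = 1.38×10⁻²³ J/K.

V_n = √(4kTRB)
4kTRB = 4 × 1.38×10⁻²³ × 253 × 5.00×10¹ × 5.96×10⁶ = 4.16×10⁻¹² V²
V_n = √(4.16×10⁻¹²) = 2.04×10⁻⁶ V = 2.04 µV

2.04 µV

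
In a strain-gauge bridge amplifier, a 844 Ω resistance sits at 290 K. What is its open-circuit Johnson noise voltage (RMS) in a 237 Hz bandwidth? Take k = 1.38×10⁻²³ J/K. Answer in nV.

56.6 nV

V_n = √(4kTRB)
4kTRB = 4 × 1.38×10⁻²³ × 290 × 8.44×10² × 2.37×10² = 3.20×10⁻¹⁵ V²
V_n = √(3.20×10⁻¹⁵) = 5.66×10⁻⁸ V = 56.6 nV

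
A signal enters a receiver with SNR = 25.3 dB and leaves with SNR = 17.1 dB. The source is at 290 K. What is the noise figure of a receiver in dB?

8.2 dB

NF (dB) = SNR_in(dB) − SNR_out(dB) when the source is at T₀
NF = 25.3 − 17.1 = 8.2 dB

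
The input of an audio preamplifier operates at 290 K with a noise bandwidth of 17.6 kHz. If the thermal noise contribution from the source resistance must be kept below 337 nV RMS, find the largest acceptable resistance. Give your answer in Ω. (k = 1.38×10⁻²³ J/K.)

403 Ω

Johnson–Nyquist: V_n = √(4kTRB) ⇒ R = V_n² / (4kTB)
4kTB = 4 × 1.38×10⁻²³ × 290 × 1.76×10⁴ = 2.82×10⁻¹⁶
R = (3.37×10⁻⁷)² / 2.82×10⁻¹⁶ = 4.03×10² Ω = 403 Ω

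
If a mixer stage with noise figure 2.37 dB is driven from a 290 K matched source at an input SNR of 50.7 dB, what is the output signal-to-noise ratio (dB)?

48.33 dB

By definition F = SNR_in/SNR_out, so in dB: SNR_out = SNR_in − NF
SNR_out = 50.7 − 2.37 = 48.33 dB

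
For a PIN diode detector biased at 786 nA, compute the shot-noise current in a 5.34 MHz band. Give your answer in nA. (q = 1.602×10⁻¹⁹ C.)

1.16 nA

I_n = √(2qI·B)
2qI·B = 2 × 1.602×10⁻¹⁹ × 7.86×10⁻⁷ × 5.34×10⁶ = 1.34×10⁻¹⁸ A²
I_n = √(1.34×10⁻¹⁸) = 1.16×10⁻⁹ A = 1.16 nA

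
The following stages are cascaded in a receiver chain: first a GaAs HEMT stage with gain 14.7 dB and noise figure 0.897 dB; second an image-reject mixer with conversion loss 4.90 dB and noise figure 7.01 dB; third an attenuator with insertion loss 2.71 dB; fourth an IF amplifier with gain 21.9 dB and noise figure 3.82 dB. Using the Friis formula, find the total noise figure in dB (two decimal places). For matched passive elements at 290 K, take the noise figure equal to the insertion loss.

Convert to linear (a loss of L dB is a gain of −L dB): F_i = 10^(NF_i/10), G_i = 10^(G_i,dB/10)
  Stage 1: F_1 = 10^(0.897/10) = 1.229, G_1 = 10^(14.7/10) = 29.51
  Stage 2: F_2 = 10^(7.01/10) = 5.023, G_2 = 10^(−4.90/10) = 0.3236
  Stage 3: F_3 = 10^(2.71/10) = 1.866, G_3 = 10^(−2.71/10) = 0.5358
  Stage 4: F_4 = 10^(3.82/10) = 2.410, G_4 = 10^(21.9/10) = 154.9
Friis cascade:
  F = 1.229 + (5.023 − 1)/29.51 + (1.866 − 1)/9.550 + (2.410 − 1)/5.117 = 1.732
NF = 10 log₁₀(1.732) = 2.39 dB

2.39 dB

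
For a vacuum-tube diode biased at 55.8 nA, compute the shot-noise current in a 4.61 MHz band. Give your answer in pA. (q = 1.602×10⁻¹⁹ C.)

I_n = √(2qI·B)
2qI·B = 2 × 1.602×10⁻¹⁹ × 5.58×10⁻⁸ × 4.61×10⁶ = 8.24×10⁻²⁰ A²
I_n = √(8.24×10⁻²⁰) = 2.87×10⁻¹⁰ A = 287 pA

287 pA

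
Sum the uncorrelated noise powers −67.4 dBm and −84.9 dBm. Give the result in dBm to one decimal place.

−67.3 dBm

Convert to linear, add, convert back:
P₁ = 1.82×10⁻¹⁰ W, P₂ = 3.24×10⁻¹² W
P_tot = 1.85×10⁻¹⁰ W → 10 log₁₀(P_tot / 10⁻³) = −67.3 dBm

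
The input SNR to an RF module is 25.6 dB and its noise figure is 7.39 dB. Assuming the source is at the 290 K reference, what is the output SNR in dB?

By definition F = SNR_in/SNR_out, so in dB: SNR_out = SNR_in − NF
SNR_out = 25.6 − 7.39 = 18.21 dB

18.21 dB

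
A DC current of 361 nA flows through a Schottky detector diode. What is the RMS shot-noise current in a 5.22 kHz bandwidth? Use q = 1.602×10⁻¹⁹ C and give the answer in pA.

24.6 pA

I_n = √(2qI·B)
2qI·B = 2 × 1.602×10⁻¹⁹ × 3.61×10⁻⁷ × 5.22×10³ = 6.04×10⁻²² A²
I_n = √(6.04×10⁻²²) = 2.46×10⁻¹¹ A = 24.6 pA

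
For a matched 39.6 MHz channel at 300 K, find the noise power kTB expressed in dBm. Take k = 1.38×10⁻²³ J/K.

−97.9 dBm

P_n = kTB = 1.38×10⁻²³ × 300 × 3.96×10⁷ = 1.64×10⁻¹³ W
In dBm: 10 log₁₀(1.64×10⁻¹³ / 10⁻³) = −97.9 dBm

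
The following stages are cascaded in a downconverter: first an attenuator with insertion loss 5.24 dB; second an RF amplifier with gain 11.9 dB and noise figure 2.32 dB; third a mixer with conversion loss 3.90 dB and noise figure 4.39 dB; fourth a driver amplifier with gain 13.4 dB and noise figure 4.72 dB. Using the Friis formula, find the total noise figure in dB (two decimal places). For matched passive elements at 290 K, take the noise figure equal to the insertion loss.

Convert to linear (a loss of L dB is a gain of −L dB): F_i = 10^(NF_i/10), G_i = 10^(G_i,dB/10)
  Stage 1: F_1 = 10^(5.24/10) = 3.342, G_1 = 10^(−5.24/10) = 0.2992
  Stage 2: F_2 = 10^(2.32/10) = 1.706, G_2 = 10^(11.9/10) = 15.49
  Stage 3: F_3 = 10^(4.39/10) = 2.748, G_3 = 10^(−3.90/10) = 0.4074
  Stage 4: F_4 = 10^(4.72/10) = 2.965, G_4 = 10^(13.4/10) = 21.88
Friis cascade:
  F = 3.342 + (1.706 − 1)/0.2992 + (2.748 − 1)/4.634 + (2.965 − 1)/1.888 = 7.119
NF = 10 log₁₀(7.119) = 8.52 dB

8.52 dB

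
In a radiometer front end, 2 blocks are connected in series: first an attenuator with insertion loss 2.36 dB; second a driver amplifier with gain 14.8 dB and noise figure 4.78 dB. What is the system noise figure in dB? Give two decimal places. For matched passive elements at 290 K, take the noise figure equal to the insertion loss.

Convert to linear (a loss of L dB is a gain of −L dB): F_i = 10^(NF_i/10), G_i = 10^(G_i,dB/10)
  Stage 1: F_1 = 10^(2.36/10) = 1.722, G_1 = 10^(−2.36/10) = 0.5808
  Stage 2: F_2 = 10^(4.78/10) = 3.006, G_2 = 10^(14.8/10) = 30.20
Friis cascade:
  F = 1.722 + (3.006 − 1)/0.5808 = 5.176
NF = 10 log₁₀(5.176) = 7.14 dB

7.14 dB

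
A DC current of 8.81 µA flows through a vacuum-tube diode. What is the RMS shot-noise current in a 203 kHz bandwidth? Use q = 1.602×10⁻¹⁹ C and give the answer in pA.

I_n = √(2qI·B)
2qI·B = 2 × 1.602×10⁻¹⁹ × 8.81×10⁻⁶ × 2.03×10⁵ = 5.73×10⁻¹⁹ A²
I_n = √(5.73×10⁻¹⁹) = 7.57×10⁻¹⁰ A = 757 pA

757 pA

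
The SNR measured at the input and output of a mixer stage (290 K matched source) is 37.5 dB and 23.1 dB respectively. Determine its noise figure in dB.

NF (dB) = SNR_in(dB) − SNR_out(dB) when the source is at T₀
NF = 37.5 − 23.1 = 14.4 dB

14.4 dB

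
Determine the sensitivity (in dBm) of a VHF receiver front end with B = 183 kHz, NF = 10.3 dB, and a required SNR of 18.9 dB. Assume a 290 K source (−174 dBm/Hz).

Sensitivity = −174 + 10 log₁₀(B) + NF + SNR_min
= −174 + 52.62 + 10.3 + 18.9
= −92.18 dBm → −92.2 dBm

−92.2 dBm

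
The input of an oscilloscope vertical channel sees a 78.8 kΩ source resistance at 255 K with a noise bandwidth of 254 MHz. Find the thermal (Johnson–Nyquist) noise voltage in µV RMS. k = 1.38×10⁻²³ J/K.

531 µV

V_n = √(4kTRB)
4kTRB = 4 × 1.38×10⁻²³ × 255 × 7.88×10⁴ × 2.54×10⁸ = 2.82×10⁻⁷ V²
V_n = √(2.82×10⁻⁷) = 5.31×10⁻⁴ V = 531 µV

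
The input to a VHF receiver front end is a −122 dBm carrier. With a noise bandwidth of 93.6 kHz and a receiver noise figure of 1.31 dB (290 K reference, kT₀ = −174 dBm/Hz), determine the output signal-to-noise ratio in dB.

Noise floor: N = −174 + 10 log₁₀(B) + NF
10 log₁₀(9.36×10⁴) = 49.71 dB
N = −174 + 49.71 + 1.31 = −122.98 dBm
SNR = P_sig − N = −122 − (−122.98) = 0.98 dB → 1.0 dB

1.0 dB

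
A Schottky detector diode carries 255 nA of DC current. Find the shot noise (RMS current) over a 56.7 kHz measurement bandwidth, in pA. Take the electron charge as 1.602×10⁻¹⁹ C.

68.1 pA

I_n = √(2qI·B)
2qI·B = 2 × 1.602×10⁻¹⁹ × 2.55×10⁻⁷ × 5.67×10⁴ = 4.63×10⁻²¹ A²
I_n = √(4.63×10⁻²¹) = 6.81×10⁻¹¹ A = 68.1 pA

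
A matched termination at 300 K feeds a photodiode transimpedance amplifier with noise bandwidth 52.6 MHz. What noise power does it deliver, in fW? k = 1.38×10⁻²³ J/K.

P_n = kTB = 1.38×10⁻²³ × 300 × 5.26×10⁷ = 2.18×10⁻¹³ W = 218 fW

218 fW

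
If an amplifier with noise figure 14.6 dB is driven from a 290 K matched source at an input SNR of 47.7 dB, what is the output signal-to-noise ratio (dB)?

33.1 dB

By definition F = SNR_in/SNR_out, so in dB: SNR_out = SNR_in − NF
SNR_out = 47.7 − 14.6 = 33.1 dB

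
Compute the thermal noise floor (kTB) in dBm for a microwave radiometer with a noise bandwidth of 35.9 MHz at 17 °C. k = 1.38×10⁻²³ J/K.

T = 17 °C + 273.15 = 290.15 K
P_n = kTB = 1.38×10⁻²³ × 290.15 × 3.59×10⁷ = 1.44×10⁻¹³ W
In dBm: 10 log₁₀(1.44×10⁻¹³ / 10⁻³) = −98.4 dBm

−98.4 dBm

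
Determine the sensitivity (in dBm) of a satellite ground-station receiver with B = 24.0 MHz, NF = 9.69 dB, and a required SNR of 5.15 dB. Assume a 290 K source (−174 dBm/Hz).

−85.4 dBm

Sensitivity = −174 + 10 log₁₀(B) + NF + SNR_min
= −174 + 73.8 + 9.69 + 5.15
= −85.36 dBm → −85.4 dBm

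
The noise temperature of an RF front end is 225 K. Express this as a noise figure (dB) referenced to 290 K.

2.49 dB

F = 1 + T_e/T₀ = 1 + 225/290 = 1.77586
NF = 10 log₁₀(1.77586) = 2.49 dB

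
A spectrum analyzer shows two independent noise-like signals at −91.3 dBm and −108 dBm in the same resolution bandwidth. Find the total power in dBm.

−91.2 dBm

Convert to linear, add, convert back:
P₁ = 7.41×10⁻¹³ W, P₂ = 1.58×10⁻¹⁴ W
P_tot = 7.57×10⁻¹³ W → 10 log₁₀(P_tot / 10⁻³) = −91.2 dBm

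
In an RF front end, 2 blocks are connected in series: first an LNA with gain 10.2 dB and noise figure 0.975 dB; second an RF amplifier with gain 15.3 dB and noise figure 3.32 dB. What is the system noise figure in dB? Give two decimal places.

Convert to linear (a loss of L dB is a gain of −L dB): F_i = 10^(NF_i/10), G_i = 10^(G_i,dB/10)
  Stage 1: F_1 = 10^(0.975/10) = 1.252, G_1 = 10^(10.2/10) = 10.47
  Stage 2: F_2 = 10^(3.32/10) = 2.148, G_2 = 10^(15.3/10) = 33.88
Friis cascade:
  F = 1.252 + (2.148 − 1)/10.47 = 1.361
NF = 10 log₁₀(1.361) = 1.34 dB

1.34 dB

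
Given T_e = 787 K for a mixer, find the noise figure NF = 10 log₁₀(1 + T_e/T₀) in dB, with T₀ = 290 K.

F = 1 + T_e/T₀ = 1 + 787/290 = 3.71379
NF = 10 log₁₀(3.71379) = 5.70 dB

5.70 dB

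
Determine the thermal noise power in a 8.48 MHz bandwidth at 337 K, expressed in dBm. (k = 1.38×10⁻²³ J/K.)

P_n = kTB = 1.38×10⁻²³ × 337 × 8.48×10⁶ = 3.94×10⁻¹⁴ W
In dBm: 10 log₁₀(3.94×10⁻¹⁴ / 10⁻³) = −104.0 dBm

−104.0 dBm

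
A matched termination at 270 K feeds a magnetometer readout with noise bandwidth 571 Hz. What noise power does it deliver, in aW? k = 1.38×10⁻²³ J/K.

P_n = kTB = 1.38×10⁻²³ × 270 × 5.71×10² = 2.13×10⁻¹⁸ W = 2.13 aW

2.13 aW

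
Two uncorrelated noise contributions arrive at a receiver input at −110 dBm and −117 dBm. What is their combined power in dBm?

−109.2 dBm

Convert to linear, add, convert back:
P₁ = 1.00×10⁻¹⁴ W, P₂ = 2.00×10⁻¹⁵ W
P_tot = 1.20×10⁻¹⁴ W → 10 log₁₀(P_tot / 10⁻³) = −109.2 dBm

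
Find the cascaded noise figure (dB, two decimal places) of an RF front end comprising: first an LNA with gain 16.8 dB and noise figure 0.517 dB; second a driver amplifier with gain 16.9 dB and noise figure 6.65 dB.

0.80 dB

Convert to linear (a loss of L dB is a gain of −L dB): F_i = 10^(NF_i/10), G_i = 10^(G_i,dB/10)
  Stage 1: F_1 = 10^(0.517/10) = 1.126, G_1 = 10^(16.8/10) = 47.86
  Stage 2: F_2 = 10^(6.65/10) = 4.624, G_2 = 10^(16.9/10) = 48.98
Friis cascade:
  F = 1.126 + (4.624 − 1)/47.86 = 1.202
NF = 10 log₁₀(1.202) = 0.80 dB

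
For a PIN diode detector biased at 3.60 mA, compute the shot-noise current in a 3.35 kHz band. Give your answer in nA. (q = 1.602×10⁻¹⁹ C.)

1.97 nA

I_n = √(2qI·B)
2qI·B = 2 × 1.602×10⁻¹⁹ × 3.60×10⁻³ × 3.35×10³ = 3.86×10⁻¹⁸ A²
I_n = √(3.86×10⁻¹⁸) = 1.97×10⁻⁹ A = 1.97 nA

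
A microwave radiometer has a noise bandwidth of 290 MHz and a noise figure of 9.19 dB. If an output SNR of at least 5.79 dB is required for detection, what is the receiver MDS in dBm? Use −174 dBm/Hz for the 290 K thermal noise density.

Sensitivity = −174 + 10 log₁₀(B) + NF + SNR_min
= −174 + 84.62 + 9.19 + 5.79
= −74.40 dBm → −74.4 dBm

−74.4 dBm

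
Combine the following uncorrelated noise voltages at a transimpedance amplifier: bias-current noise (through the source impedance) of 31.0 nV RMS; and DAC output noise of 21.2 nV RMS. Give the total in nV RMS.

Uncorrelated sources add in power (mean-square): V_tot = √(ΣV_i²)
V_tot = √[(3.10×10⁻⁸)² + (2.12×10⁻⁸)²] = 3.76×10⁻⁸ V = 37.6 nV

37.6 nV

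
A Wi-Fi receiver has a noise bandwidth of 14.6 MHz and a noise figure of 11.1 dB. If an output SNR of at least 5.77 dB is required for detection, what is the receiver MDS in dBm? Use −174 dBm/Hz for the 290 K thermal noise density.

−85.5 dBm

Sensitivity = −174 + 10 log₁₀(B) + NF + SNR_min
= −174 + 71.64 + 11.1 + 5.77
= −85.49 dBm → −85.5 dBm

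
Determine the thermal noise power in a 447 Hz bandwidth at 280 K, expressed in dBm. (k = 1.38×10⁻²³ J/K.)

−147.6 dBm

P_n = kTB = 1.38×10⁻²³ × 280 × 4.47×10² = 1.73×10⁻¹⁸ W
In dBm: 10 log₁₀(1.73×10⁻¹⁸ / 10⁻³) = −147.6 dBm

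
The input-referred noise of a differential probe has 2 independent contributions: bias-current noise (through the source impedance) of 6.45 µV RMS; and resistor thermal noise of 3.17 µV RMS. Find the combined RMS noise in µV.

7.19 µV

Uncorrelated sources add in power (mean-square): V_tot = √(ΣV_i²)
V_tot = √[(6.45×10⁻⁶)² + (3.17×10⁻⁶)²] = 7.19×10⁻⁶ V = 7.19 µV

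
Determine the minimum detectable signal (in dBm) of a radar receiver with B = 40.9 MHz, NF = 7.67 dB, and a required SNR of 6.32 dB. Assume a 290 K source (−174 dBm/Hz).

−83.9 dBm

Sensitivity = −174 + 10 log₁₀(B) + NF + SNR_min
= −174 + 76.12 + 7.67 + 6.32
= −83.89 dBm → −83.9 dBm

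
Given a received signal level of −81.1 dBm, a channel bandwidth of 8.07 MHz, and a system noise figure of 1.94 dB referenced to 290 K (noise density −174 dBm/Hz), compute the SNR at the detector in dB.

21.9 dB

Noise floor: N = −174 + 10 log₁₀(B) + NF
10 log₁₀(8.07×10⁶) = 69.07 dB
N = −174 + 69.07 + 1.94 = −102.99 dBm
SNR = P_sig − N = −81.1 − (−102.99) = 21.89 dB → 21.9 dB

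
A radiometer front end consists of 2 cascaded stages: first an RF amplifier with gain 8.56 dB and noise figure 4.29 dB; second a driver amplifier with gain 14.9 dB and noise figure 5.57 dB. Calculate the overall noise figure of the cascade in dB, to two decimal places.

Convert to linear (a loss of L dB is a gain of −L dB): F_i = 10^(NF_i/10), G_i = 10^(G_i,dB/10)
  Stage 1: F_1 = 10^(4.29/10) = 2.685, G_1 = 10^(8.56/10) = 7.178
  Stage 2: F_2 = 10^(5.57/10) = 3.606, G_2 = 10^(14.9/10) = 30.90
Friis cascade:
  F = 2.685 + (3.606 − 1)/7.178 = 3.048
NF = 10 log₁₀(3.048) = 4.84 dB

4.84 dB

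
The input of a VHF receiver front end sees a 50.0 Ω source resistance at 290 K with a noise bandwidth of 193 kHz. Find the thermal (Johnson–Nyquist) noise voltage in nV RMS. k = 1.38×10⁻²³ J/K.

V_n = √(4kTRB)
4kTRB = 4 × 1.38×10⁻²³ × 290 × 5.00×10¹ × 1.93×10⁵ = 1.54×10⁻¹³ V²
V_n = √(1.54×10⁻¹³) = 3.93×10⁻⁷ V = 393 nV

393 nV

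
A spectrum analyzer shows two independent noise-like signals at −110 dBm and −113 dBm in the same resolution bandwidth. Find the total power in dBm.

Convert to linear, add, convert back:
P₁ = 1.00×10⁻¹⁴ W, P₂ = 5.01×10⁻¹⁵ W
P_tot = 1.50×10⁻¹⁴ W → 10 log₁₀(P_tot / 10⁻³) = −108.2 dBm

−108.2 dBm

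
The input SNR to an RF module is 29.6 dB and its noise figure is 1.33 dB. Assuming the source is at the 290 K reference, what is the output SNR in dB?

By definition F = SNR_in/SNR_out, so in dB: SNR_out = SNR_in − NF
SNR_out = 29.6 − 1.33 = 28.27 dB

28.27 dB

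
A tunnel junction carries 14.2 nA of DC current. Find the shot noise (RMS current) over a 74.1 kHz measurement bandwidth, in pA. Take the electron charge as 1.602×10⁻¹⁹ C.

I_n = √(2qI·B)
2qI·B = 2 × 1.602×10⁻¹⁹ × 1.42×10⁻⁸ × 7.41×10⁴ = 3.37×10⁻²² A²
I_n = √(3.37×10⁻²²) = 1.84×10⁻¹¹ A = 18.4 pA

18.4 pA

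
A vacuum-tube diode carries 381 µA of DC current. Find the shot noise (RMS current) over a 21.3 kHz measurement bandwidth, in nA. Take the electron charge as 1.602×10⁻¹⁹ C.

1.61 nA

I_n = √(2qI·B)
2qI·B = 2 × 1.602×10⁻¹⁹ × 3.81×10⁻⁴ × 2.13×10⁴ = 2.60×10⁻¹⁸ A²
I_n = √(2.60×10⁻¹⁸) = 1.61×10⁻⁹ A = 1.61 nA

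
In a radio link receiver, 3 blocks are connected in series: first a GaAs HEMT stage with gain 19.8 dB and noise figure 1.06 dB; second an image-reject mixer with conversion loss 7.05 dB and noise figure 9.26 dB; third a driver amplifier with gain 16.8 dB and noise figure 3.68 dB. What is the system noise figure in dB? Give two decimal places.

Convert to linear (a loss of L dB is a gain of −L dB): F_i = 10^(NF_i/10), G_i = 10^(G_i,dB/10)
  Stage 1: F_1 = 10^(1.06/10) = 1.276, G_1 = 10^(19.8/10) = 95.50
  Stage 2: F_2 = 10^(9.26/10) = 8.433, G_2 = 10^(−7.05/10) = 0.1972
  Stage 3: F_3 = 10^(3.68/10) = 2.333, G_3 = 10^(16.8/10) = 47.86
Friis cascade:
  F = 1.276 + (8.433 − 1)/95.50 + (2.333 − 1)/18.84 = 1.425
NF = 10 log₁₀(1.425) = 1.54 dB

1.54 dB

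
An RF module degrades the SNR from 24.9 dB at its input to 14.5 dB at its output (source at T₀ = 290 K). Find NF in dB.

NF (dB) = SNR_in(dB) − SNR_out(dB) when the source is at T₀
NF = 24.9 − 14.5 = 10.4 dB

10.4 dB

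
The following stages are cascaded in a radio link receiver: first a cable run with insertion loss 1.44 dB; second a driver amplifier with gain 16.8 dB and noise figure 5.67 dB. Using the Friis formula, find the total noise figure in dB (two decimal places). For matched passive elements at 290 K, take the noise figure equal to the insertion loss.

7.11 dB

Convert to linear (a loss of L dB is a gain of −L dB): F_i = 10^(NF_i/10), G_i = 10^(G_i,dB/10)
  Stage 1: F_1 = 10^(1.44/10) = 1.393, G_1 = 10^(−1.44/10) = 0.7178
  Stage 2: F_2 = 10^(5.67/10) = 3.690, G_2 = 10^(16.8/10) = 47.86
Friis cascade:
  F = 1.393 + (3.690 − 1)/0.7178 = 5.140
NF = 10 log₁₀(5.140) = 7.11 dB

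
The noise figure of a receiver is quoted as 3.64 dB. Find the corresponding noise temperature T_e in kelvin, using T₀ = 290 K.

F = 10^(3.64/10) = 2.31206
T_e = (F − 1)·T₀ = (2.31206 − 1) × 290 = 380 K

380 K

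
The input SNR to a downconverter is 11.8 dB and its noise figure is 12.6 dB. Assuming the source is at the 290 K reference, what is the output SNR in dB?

By definition F = SNR_in/SNR_out, so in dB: SNR_out = SNR_in − NF
SNR_out = 11.8 − 12.6 = −0.8 dB

−0.8 dB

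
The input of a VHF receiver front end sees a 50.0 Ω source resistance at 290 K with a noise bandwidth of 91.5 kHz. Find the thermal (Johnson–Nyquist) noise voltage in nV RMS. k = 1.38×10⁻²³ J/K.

271 nV

V_n = √(4kTRB)
4kTRB = 4 × 1.38×10⁻²³ × 290 × 5.00×10¹ × 9.15×10⁴ = 7.32×10⁻¹⁴ V²
V_n = √(7.32×10⁻¹⁴) = 2.71×10⁻⁷ V = 271 nV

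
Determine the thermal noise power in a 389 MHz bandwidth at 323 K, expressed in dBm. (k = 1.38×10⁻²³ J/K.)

−87.6 dBm

P_n = kTB = 1.38×10⁻²³ × 323 × 3.89×10⁸ = 1.73×10⁻¹² W
In dBm: 10 log₁₀(1.73×10⁻¹² / 10⁻³) = −87.6 dBm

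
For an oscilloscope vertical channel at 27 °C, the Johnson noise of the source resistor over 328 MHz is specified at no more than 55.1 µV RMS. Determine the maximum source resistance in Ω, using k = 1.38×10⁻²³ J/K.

559 Ω

T = 27 °C + 273.15 = 300.15 K
Johnson–Nyquist: V_n = √(4kTRB) ⇒ R = V_n² / (4kTB)
4kTB = 4 × 1.38×10⁻²³ × 300.15 × 3.28×10⁸ = 5.43×10⁻¹²
R = (5.51×10⁻⁵)² / 5.43×10⁻¹² = 5.59×10² Ω = 559 Ω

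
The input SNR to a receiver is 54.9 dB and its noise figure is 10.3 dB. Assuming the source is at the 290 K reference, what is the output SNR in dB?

By definition F = SNR_in/SNR_out, so in dB: SNR_out = SNR_in − NF
SNR_out = 54.9 − 10.3 = 44.6 dB

44.6 dB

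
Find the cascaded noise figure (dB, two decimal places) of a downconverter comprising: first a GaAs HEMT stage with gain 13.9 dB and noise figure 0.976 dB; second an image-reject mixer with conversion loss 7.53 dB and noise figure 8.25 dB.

1.71 dB

Convert to linear (a loss of L dB is a gain of −L dB): F_i = 10^(NF_i/10), G_i = 10^(G_i,dB/10)
  Stage 1: F_1 = 10^(0.976/10) = 1.252, G_1 = 10^(13.9/10) = 24.55
  Stage 2: F_2 = 10^(8.25/10) = 6.683, G_2 = 10^(−7.53/10) = 0.1766
Friis cascade:
  F = 1.252 + (6.683 − 1)/24.55 = 1.484
NF = 10 log₁₀(1.484) = 1.71 dB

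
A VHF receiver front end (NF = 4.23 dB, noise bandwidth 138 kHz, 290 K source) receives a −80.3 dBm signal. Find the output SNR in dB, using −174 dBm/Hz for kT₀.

Noise floor: N = −174 + 10 log₁₀(B) + NF
10 log₁₀(1.38×10⁵) = 51.4 dB
N = −174 + 51.4 + 4.23 = −118.37 dBm
SNR = P_sig − N = −80.3 − (−118.37) = 38.07 dB → 38.1 dB

38.1 dB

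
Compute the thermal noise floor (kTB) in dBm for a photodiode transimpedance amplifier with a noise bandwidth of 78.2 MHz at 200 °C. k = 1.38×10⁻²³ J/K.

−92.9 dBm

T = 200 °C + 273.15 = 473.15 K
P_n = kTB = 1.38×10⁻²³ × 473.15 × 7.82×10⁷ = 5.11×10⁻¹³ W
In dBm: 10 log₁₀(5.11×10⁻¹³ / 10⁻³) = −92.9 dBm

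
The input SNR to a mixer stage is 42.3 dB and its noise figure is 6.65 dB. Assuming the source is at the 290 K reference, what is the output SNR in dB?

By definition F = SNR_in/SNR_out, so in dB: SNR_out = SNR_in − NF
SNR_out = 42.3 − 6.65 = 35.65 dB

35.65 dB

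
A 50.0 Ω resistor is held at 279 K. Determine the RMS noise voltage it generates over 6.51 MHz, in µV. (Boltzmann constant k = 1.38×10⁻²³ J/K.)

V_n = √(4kTRB)
4kTRB = 4 × 1.38×10⁻²³ × 279 × 5.00×10¹ × 6.51×10⁶ = 5.01×10⁻¹² V²
V_n = √(5.01×10⁻¹²) = 2.24×10⁻⁶ V = 2.24 µV

2.24 µV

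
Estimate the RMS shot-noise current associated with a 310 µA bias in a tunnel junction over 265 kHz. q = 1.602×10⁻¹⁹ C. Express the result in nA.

5.13 nA

I_n = √(2qI·B)
2qI·B = 2 × 1.602×10⁻¹⁹ × 3.10×10⁻⁴ × 2.65×10⁵ = 2.63×10⁻¹⁷ A²
I_n = √(2.63×10⁻¹⁷) = 5.13×10⁻⁹ A = 5.13 nA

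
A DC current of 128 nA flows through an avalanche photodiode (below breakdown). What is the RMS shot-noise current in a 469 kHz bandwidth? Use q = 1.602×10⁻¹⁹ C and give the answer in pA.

139 pA

I_n = √(2qI·B)
2qI·B = 2 × 1.602×10⁻¹⁹ × 1.28×10⁻⁷ × 4.69×10⁵ = 1.92×10⁻²⁰ A²
I_n = √(1.92×10⁻²⁰) = 1.39×10⁻¹⁰ A = 139 pA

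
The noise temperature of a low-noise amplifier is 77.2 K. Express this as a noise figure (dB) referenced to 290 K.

F = 1 + T_e/T₀ = 1 + 77.2/290 = 1.26621
NF = 10 log₁₀(1.26621) = 1.03 dB

1.03 dB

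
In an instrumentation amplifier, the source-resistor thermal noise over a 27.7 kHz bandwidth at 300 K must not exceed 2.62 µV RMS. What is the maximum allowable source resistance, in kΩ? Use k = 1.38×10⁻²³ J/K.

Johnson–Nyquist: V_n = √(4kTRB) ⇒ R = V_n² / (4kTB)
4kTB = 4 × 1.38×10⁻²³ × 300 × 2.77×10⁴ = 4.59×10⁻¹⁶
R = (2.62×10⁻⁶)² / 4.59×10⁻¹⁶ = 1.50×10⁴ Ω = 15.0 kΩ

15.0 kΩ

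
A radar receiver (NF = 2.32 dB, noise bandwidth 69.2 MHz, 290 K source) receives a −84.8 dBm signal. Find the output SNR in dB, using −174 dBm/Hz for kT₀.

8.5 dB

Noise floor: N = −174 + 10 log₁₀(B) + NF
10 log₁₀(6.92×10⁷) = 78.4 dB
N = −174 + 78.4 + 2.32 = −93.28 dBm
SNR = P_sig − N = −84.8 − (−93.28) = 8.48 dB → 8.5 dB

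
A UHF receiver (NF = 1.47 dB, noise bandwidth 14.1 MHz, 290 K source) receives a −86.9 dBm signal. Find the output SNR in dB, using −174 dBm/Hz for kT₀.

14.1 dB

Noise floor: N = −174 + 10 log₁₀(B) + NF
10 log₁₀(1.41×10⁷) = 71.49 dB
N = −174 + 71.49 + 1.47 = −101.04 dBm
SNR = P_sig − N = −86.9 − (−101.04) = 14.14 dB → 14.1 dB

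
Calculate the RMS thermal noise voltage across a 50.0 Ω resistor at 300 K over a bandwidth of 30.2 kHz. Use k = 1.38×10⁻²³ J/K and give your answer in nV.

158 nV

V_n = √(4kTRB)
4kTRB = 4 × 1.38×10⁻²³ × 300 × 5.00×10¹ × 3.02×10⁴ = 2.50×10⁻¹⁴ V²
V_n = √(2.50×10⁻¹⁴) = 1.58×10⁻⁷ V = 158 nV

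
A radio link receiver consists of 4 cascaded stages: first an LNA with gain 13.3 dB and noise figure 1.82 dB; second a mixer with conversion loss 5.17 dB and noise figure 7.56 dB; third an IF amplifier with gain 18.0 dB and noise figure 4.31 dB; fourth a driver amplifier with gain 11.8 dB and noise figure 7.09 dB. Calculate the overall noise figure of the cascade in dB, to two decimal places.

3.04 dB

Convert to linear (a loss of L dB is a gain of −L dB): F_i = 10^(NF_i/10), G_i = 10^(G_i,dB/10)
  Stage 1: F_1 = 10^(1.82/10) = 1.521, G_1 = 10^(13.3/10) = 21.38
  Stage 2: F_2 = 10^(7.56/10) = 5.702, G_2 = 10^(−5.17/10) = 0.3041
  Stage 3: F_3 = 10^(4.31/10) = 2.698, G_3 = 10^(18.0/10) = 63.10
  Stage 4: F_4 = 10^(7.09/10) = 5.117, G_4 = 10^(11.8/10) = 15.14
Friis cascade:
  F = 1.521 + (5.702 − 1)/21.38 + (2.698 − 1)/6.501 + (5.117 − 1)/410.2 = 2.012
NF = 10 log₁₀(2.012) = 3.04 dB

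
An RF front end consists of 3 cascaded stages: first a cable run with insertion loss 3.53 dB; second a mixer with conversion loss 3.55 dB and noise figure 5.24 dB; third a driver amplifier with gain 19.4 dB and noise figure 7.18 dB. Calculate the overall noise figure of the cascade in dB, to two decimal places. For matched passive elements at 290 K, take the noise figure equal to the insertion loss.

14.64 dB

Convert to linear (a loss of L dB is a gain of −L dB): F_i = 10^(NF_i/10), G_i = 10^(G_i,dB/10)
  Stage 1: F_1 = 10^(3.53/10) = 2.254, G_1 = 10^(−3.53/10) = 0.4436
  Stage 2: F_2 = 10^(5.24/10) = 3.342, G_2 = 10^(−3.55/10) = 0.4416
  Stage 3: F_3 = 10^(7.18/10) = 5.224, G_3 = 10^(19.4/10) = 87.10
Friis cascade:
  F = 2.254 + (3.342 − 1)/0.4436 + (5.224 − 1)/0.1959 = 29.10
NF = 10 log₁₀(29.10) = 14.64 dB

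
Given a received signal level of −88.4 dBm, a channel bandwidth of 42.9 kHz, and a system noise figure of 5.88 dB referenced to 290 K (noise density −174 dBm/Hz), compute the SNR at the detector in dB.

Noise floor: N = −174 + 10 log₁₀(B) + NF
10 log₁₀(4.29×10⁴) = 46.32 dB
N = −174 + 46.32 + 5.88 = −121.80 dBm
SNR = P_sig − N = −88.4 − (−121.80) = 33.40 dB → 33.4 dB

33.4 dB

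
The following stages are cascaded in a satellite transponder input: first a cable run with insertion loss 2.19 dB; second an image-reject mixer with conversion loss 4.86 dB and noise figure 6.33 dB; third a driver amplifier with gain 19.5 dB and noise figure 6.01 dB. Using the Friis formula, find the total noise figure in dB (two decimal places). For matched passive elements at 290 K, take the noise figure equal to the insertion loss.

Convert to linear (a loss of L dB is a gain of −L dB): F_i = 10^(NF_i/10), G_i = 10^(G_i,dB/10)
  Stage 1: F_1 = 10^(2.19/10) = 1.656, G_1 = 10^(−2.19/10) = 0.6039
  Stage 2: F_2 = 10^(6.33/10) = 4.295, G_2 = 10^(−4.86/10) = 0.3266
  Stage 3: F_3 = 10^(6.01/10) = 3.990, G_3 = 10^(19.5/10) = 89.13
Friis cascade:
  F = 1.656 + (4.295 − 1)/0.6039 + (3.990 − 1)/0.1972 = 22.27
NF = 10 log₁₀(22.27) = 13.48 dB

13.48 dB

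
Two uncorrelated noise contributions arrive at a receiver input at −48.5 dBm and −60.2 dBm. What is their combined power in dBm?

Convert to linear, add, convert back:
P₁ = 1.41×10⁻⁸ W, P₂ = 9.55×10⁻¹⁰ W
P_tot = 1.51×10⁻⁸ W → 10 log₁₀(P_tot / 10⁻³) = −48.2 dBm

−48.2 dBm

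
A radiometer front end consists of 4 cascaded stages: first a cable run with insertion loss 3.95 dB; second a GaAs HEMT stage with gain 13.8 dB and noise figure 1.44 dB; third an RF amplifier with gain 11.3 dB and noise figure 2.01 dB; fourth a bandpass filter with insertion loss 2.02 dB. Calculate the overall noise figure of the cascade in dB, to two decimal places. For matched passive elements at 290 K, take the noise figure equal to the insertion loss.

5.47 dB

Convert to linear (a loss of L dB is a gain of −L dB): F_i = 10^(NF_i/10), G_i = 10^(G_i,dB/10)
  Stage 1: F_1 = 10^(3.95/10) = 2.483, G_1 = 10^(−3.95/10) = 0.4027
  Stage 2: F_2 = 10^(1.44/10) = 1.393, G_2 = 10^(13.8/10) = 23.99
  Stage 3: F_3 = 10^(2.01/10) = 1.589, G_3 = 10^(11.3/10) = 13.49
  Stage 4: F_4 = 10^(2.02/10) = 1.592, G_4 = 10^(−2.02/10) = 0.6281
Friis cascade:
  F = 2.483 + (1.393 − 1)/0.4027 + (1.589 − 1)/9.661 + (1.592 − 1)/130.3 = 3.525
NF = 10 log₁₀(3.525) = 5.47 dB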